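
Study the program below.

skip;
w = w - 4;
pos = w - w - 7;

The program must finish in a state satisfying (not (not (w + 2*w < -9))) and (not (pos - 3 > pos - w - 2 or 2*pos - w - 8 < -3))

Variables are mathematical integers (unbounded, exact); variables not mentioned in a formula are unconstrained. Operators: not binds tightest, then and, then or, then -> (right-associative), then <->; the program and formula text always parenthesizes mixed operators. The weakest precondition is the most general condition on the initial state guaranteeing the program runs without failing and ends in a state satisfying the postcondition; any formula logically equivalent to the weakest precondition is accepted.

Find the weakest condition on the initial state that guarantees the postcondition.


Working backward. After the program, the postcondition (not (not (w + 2*w < -9))) and (not (pos - 3 > pos - w - 2 or 2*pos - w - 8 < -3)) must hold; in canonical form it is 3*w < -9 and (not (w > 1 or 2*pos < w + 5)).
Before pos := w - w - 7: 3*w < -9 and (not (w > 1 or w > -19))
Before w := w - 4: 3*w < 3 and (not (w > 5 or w > -15))
Before skip: 3*w < 3 and (not (w > 5 or w > -15))
Answer: WP = 3*w < 3 and (not (w > 5 or w > -15))


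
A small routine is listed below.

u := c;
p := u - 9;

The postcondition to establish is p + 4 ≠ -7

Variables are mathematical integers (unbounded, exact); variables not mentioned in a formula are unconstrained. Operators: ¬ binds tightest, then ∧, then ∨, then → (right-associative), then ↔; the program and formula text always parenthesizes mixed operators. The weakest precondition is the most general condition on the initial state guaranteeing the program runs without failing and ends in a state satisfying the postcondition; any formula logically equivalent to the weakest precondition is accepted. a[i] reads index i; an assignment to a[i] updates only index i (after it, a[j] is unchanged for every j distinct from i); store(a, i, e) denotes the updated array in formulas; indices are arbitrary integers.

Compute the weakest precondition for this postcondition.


Working backward. After the program, the postcondition p + 4 ≠ -7 must hold; in canonical form it is p ≠ -11.
Before p := u - 9: u ≠ -2
Before u := c: c ≠ -2
Answer: WP = c ≠ -2


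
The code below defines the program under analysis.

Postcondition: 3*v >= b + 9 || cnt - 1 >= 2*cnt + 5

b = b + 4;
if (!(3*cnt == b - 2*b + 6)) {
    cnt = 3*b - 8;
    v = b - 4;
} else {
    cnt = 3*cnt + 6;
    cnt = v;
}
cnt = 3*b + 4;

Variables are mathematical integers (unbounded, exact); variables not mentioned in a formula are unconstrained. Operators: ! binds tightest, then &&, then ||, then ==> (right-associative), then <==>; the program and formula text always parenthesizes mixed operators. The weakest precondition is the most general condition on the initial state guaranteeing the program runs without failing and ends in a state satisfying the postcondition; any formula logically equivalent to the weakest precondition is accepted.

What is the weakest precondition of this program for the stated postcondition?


Working backward. After the program, the postcondition 3*v >= b + 9 || cnt - 1 >= 2*cnt + 5 must hold; in canonical form it is 3*v >= b + 9 || cnt <= -6.
Before cnt := 3*b + 4: 3*v >= b + 9 || 3*b <= -10
Then branch requires 2*b >= 21 || 3*b <= -10; else branch requires 3*v >= b + 9 || 3*b <= -10.
Before the if: ((!(b + 3*cnt == 6)) ==> (2*b >= 21 || 3*b <= -10)) && (b + 3*cnt == 6 ==> (3*v >= b + 9 || 3*b <= -10))
Before b := b + 4: ((!(b + 3*cnt == 2)) ==> (2*b >= 13 || 3*b <= -22)) && (b + 3*cnt == 2 ==> (3*v >= b + 13 || 3*b <= -22))
Answer: WP = ((!(b + 3*cnt == 2)) ==> (2*b >= 13 || 3*b <= -22)) && (b + 3*cnt == 2 ==> (3*v >= b + 13 || 3*b <= -22))


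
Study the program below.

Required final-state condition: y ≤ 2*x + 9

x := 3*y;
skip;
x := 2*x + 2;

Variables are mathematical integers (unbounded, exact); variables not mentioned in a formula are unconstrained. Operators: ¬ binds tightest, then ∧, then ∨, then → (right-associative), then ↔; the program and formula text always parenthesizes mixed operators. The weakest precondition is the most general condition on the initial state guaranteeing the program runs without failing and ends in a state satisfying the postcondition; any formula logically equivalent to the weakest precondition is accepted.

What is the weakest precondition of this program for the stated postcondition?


Working backward. After the program, y ≤ 2*x + 9 must hold.
Before x := 2*x + 2: y ≤ 4*x + 13
Before skip: y ≤ 4*x + 13
Before x := 3*y: 11*y ≥ -13
Answer: WP = 11*y ≥ -13


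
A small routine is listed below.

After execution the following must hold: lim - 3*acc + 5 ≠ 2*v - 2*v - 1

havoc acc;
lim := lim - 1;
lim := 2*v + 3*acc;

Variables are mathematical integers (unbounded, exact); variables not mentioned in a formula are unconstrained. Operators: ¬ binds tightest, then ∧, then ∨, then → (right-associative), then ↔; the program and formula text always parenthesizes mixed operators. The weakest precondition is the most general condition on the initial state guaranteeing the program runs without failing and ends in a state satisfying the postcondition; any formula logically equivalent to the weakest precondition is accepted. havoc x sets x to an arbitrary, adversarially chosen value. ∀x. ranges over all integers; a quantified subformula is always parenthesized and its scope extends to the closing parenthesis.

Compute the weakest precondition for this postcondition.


Working backward. After the program, the postcondition lim - 3*acc + 5 ≠ 2*v - 2*v - 1 must hold; in canonical form it is lim ≠ 3*acc - 6.
Before lim := 2*v + 3*acc: 2*v ≠ -6
Before lim := lim - 1: 2*v ≠ -6
Before havoc acc: 2*v ≠ -6
Answer: WP = 2*v ≠ -6


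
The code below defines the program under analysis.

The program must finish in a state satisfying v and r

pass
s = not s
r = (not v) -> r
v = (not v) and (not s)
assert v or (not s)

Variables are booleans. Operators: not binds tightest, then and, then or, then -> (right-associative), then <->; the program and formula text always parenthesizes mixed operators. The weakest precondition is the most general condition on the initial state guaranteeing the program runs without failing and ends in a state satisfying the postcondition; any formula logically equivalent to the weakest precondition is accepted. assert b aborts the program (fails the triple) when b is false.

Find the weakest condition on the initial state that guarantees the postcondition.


Working backward. After the program, v and r must hold.
Before assert v or (not s): (v or (not s)) and v and r
Before v := (not v) and (not s): (((not v) and (not s)) or (not s)) and (not v) and (not s) and r
Before r := (not v) -> r: (((not v) and (not s)) or (not s)) and (not v) and (not s) and ((not v) -> r)
Before s := not s: (((not v) and s) or s) and (not v) and s and ((not v) -> r)
Before skip: (((not v) and s) or s) and (not v) and s and ((not v) -> r)
Answer: WP = (((not v) and s) or s) and (not v) and s and ((not v) -> r)


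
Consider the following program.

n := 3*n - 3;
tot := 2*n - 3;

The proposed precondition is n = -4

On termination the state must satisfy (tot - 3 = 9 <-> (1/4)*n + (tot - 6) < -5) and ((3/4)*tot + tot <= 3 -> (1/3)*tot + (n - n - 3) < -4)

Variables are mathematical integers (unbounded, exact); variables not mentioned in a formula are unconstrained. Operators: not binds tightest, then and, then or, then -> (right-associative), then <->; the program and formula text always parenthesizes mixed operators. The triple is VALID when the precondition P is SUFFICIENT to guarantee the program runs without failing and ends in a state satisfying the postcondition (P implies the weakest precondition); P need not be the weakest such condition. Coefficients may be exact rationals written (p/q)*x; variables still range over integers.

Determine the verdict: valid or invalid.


Working backward. After the program, the postcondition (tot - 3 = 9 <-> (1/4)*n + (tot - 6) < -5) and ((3/4)*tot + tot <= 3 -> (1/3)*tot + (n - n - 3) < -4) must hold; in canonical form it is (tot = 12 <-> (1/4)*n + tot < 1) and ((7/4)*tot <= 3 -> (1/3)*tot < -1).
Before tot := 2*n - 3: (2*n = 15 <-> (9/4)*n < 4) and ((7/2)*n <= 33/4 -> (2/3)*n < 0)
Before n := 3*n - 3: (6*n = 21 <-> (27/4)*n < 43/4) and ((21/2)*n <= 75/4 -> 2*n < 2)
The weakest precondition is (6*n = 21 <-> (27/4)*n < 43/4) and ((21/2)*n <= 75/4 -> 2*n < 2).
Check whether n = -4 implies it.
Countermodel: at the initial state n = -4, the precondition holds but the weakest precondition fails.
Answer: invalid


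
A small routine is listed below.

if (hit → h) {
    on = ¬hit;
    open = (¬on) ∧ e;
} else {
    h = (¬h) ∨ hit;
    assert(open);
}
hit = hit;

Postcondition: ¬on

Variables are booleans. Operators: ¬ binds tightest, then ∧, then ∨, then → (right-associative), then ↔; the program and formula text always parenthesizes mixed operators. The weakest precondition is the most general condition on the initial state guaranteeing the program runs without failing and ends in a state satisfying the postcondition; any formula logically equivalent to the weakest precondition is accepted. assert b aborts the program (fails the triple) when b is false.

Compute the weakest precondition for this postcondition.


Working backward. After the program, ¬on must hold.
Before hit := hit: ¬on
Then branch requires hit; else branch requires open ∧ (¬on).
Before the if: ((hit → h) → hit) ∧ ((¬(hit → h)) → (open ∧ (¬on)))
Answer: WP = ((hit → h) → hit) ∧ ((¬(hit → h)) → (open ∧ (¬on)))


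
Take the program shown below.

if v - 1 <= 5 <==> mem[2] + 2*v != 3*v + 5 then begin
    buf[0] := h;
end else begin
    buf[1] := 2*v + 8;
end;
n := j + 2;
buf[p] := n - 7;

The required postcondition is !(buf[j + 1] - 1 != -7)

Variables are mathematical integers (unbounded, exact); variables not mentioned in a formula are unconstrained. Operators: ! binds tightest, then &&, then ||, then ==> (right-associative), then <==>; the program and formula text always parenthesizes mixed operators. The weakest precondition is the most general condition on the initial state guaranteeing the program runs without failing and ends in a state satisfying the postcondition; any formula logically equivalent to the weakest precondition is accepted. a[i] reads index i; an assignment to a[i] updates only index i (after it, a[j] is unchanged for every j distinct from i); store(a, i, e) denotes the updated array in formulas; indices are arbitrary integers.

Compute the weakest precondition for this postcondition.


Working backward. After the program, the postcondition !(buf[j + 1] - 1 != -7) must hold; in canonical form it is !(buf[j + 1] != -6).
Before buf[p] := n - 7: !(store(buf, p, n - 7)[j + 1] != -6)
Before n := j + 2: !(store(buf, p, j - 5)[j + 1] != -6)
Then branch requires !(store(store(buf, 0, h), p, j - 5)[j + 1] != -6); else branch requires !(store(store(buf, 1, 2*v + 8), p, j - 5)[j + 1] != -6).
Before the if: ((v <= 6 <==> mem[2] != v + 5) ==> (!(store(store(buf, 0, h), p, j - 5)[j + 1] != -6))) && ((!(v <= 6 <==> mem[2] != v + 5)) ==> (!(store(store(buf, 1, 2*v + 8), p, j - 5)[j + 1] != -6)))
Answer: WP = ((v <= 6 <==> mem[2] != v + 5) ==> (!(store(store(buf, 0, h), p, j - 5)[j + 1] != -6))) && ((!(v <= 6 <==> mem[2] != v + 5)) ==> (!(store(store(buf, 1, 2*v + 8), p, j - 5)[j + 1] != -6)))


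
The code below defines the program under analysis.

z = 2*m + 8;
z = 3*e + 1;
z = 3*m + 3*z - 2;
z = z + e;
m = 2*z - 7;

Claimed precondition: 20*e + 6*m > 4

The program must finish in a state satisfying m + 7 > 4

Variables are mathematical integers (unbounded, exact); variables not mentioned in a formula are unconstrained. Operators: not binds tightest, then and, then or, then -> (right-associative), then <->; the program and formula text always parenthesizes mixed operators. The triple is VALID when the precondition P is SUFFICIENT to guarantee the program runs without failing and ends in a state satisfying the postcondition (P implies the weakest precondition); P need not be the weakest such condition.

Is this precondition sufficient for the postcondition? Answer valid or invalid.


Working backward. After the program, the postcondition m + 7 > 4 must hold; in canonical form it is m > -3.
Before m := 2*z - 7: 2*z > 4
Before z := z + e: 2*e + 2*z > 4
Before z := 3*m + 3*z - 2: 2*e + 6*m + 6*z > 8
Before z := 3*e + 1: 20*e + 6*m > 2
Before z := 2*m + 8: 20*e + 6*m > 2
The weakest precondition is 20*e + 6*m > 2.
Check whether 20*e + 6*m > 4 implies it.
Every state satisfying the precondition satisfies the weakest precondition: the implication holds.
Answer: valid


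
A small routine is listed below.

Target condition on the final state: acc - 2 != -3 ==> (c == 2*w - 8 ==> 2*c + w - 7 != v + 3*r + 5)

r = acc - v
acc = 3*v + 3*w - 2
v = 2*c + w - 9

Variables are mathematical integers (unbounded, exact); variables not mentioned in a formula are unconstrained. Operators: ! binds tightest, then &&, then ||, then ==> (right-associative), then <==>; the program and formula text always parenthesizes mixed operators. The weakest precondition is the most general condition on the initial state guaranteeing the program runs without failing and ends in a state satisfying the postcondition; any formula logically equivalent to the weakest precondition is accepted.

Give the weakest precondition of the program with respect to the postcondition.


Working backward. After the program, the postcondition acc - 2 != -3 ==> (c == 2*w - 8 ==> 2*c + w - 7 != v + 3*r + 5) must hold; in canonical form it is acc != -1 ==> (c == 2*w - 8 ==> 2*c + w != 3*r + v + 12).
Before v := 2*c + w - 9: acc != -1 ==> (c == 2*w - 8 ==> 3*r != -3)
Before acc := 3*v + 3*w - 2: 3*v + 3*w != 1 ==> (c == 2*w - 8 ==> 3*r != -3)
Before r := acc - v: 3*v + 3*w != 1 ==> (c == 2*w - 8 ==> 3*acc != 3*v - 3)
Answer: WP = 3*v + 3*w != 1 ==> (c == 2*w - 8 ==> 3*acc != 3*v - 3)


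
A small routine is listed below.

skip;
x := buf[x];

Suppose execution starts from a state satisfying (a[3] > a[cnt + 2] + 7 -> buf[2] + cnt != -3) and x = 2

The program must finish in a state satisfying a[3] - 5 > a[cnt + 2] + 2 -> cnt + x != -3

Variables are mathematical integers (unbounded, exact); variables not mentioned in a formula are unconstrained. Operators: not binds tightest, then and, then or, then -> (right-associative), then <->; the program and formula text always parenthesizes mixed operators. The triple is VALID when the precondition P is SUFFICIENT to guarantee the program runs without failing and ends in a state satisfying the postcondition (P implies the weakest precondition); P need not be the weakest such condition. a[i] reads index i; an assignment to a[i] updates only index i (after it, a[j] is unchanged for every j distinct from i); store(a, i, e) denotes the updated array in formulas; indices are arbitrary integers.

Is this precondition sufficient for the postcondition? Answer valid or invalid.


Working backward. After the program, the postcondition a[3] - 5 > a[cnt + 2] + 2 -> cnt + x != -3 must hold; in canonical form it is a[3] > a[cnt + 2] + 7 -> cnt + x != -3.
Before x := buf[x]: a[3] > a[cnt + 2] + 7 -> buf[x] + cnt != -3
Before skip: a[3] > a[cnt + 2] + 7 -> buf[x] + cnt != -3
The weakest precondition is a[3] > a[cnt + 2] + 7 -> buf[x] + cnt != -3.
Check whether (a[3] > a[cnt + 2] + 7 -> buf[2] + cnt != -3) and x = 2 implies it.
Every state satisfying the precondition satisfies the weakest precondition: the implication holds.
Answer: valid


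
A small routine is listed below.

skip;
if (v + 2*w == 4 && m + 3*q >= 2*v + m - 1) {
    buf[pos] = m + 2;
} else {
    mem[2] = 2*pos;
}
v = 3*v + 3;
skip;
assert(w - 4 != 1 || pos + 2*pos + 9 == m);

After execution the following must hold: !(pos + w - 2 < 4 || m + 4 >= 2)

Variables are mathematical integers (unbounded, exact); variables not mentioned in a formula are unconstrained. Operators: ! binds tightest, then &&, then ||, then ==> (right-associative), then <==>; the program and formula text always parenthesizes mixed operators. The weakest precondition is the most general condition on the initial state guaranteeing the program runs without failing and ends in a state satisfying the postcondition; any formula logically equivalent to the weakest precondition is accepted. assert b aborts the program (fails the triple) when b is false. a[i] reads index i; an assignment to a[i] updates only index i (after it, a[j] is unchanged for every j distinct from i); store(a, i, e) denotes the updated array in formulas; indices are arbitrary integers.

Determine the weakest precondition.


Working backward. After the program, the postcondition !(pos + w - 2 < 4 || m + 4 >= 2) must hold; in canonical form it is !(pos + w < 6 || m >= -2).
Before assert w - 4 != 1 || pos + 2*pos + 9 == m: (w != 5 || 3*pos == m - 9) && (!(pos + w < 6 || m >= -2))
Before skip: (w != 5 || 3*pos == m - 9) && (!(pos + w < 6 || m >= -2))
Before v := 3*v + 3: (w != 5 || 3*pos == m - 9) && (!(pos + w < 6 || m >= -2))
Then branch requires (w != 5 || 3*pos == m - 9) && (!(pos + w < 6 || m >= -2)); else branch requires (w != 5 || 3*pos == m - 9) && (!(pos + w < 6 || m >= -2)).
Before the if: ((v + 2*w == 4 && 3*q >= 2*v - 1) ==> ((w != 5 || 3*pos == m - 9) && (!(pos + w < 6 || m >= -2)))) && ((!(v + 2*w == 4 && 3*q >= 2*v - 1)) ==> ((w != 5 || 3*pos == m - 9) && (!(pos + w < 6 || m >= -2))))
Before skip: ((v + 2*w == 4 && 3*q >= 2*v - 1) ==> ((w != 5 || 3*pos == m - 9) && (!(pos + w < 6 || m >= -2)))) && ((!(v + 2*w == 4 && 3*q >= 2*v - 1)) ==> ((w != 5 || 3*pos == m - 9) && (!(pos + w < 6 || m >= -2))))
Answer: WP = ((v + 2*w == 4 && 3*q >= 2*v - 1) ==> ((w != 5 || 3*pos == m - 9) && (!(pos + w < 6 || m >= -2)))) && ((!(v + 2*w == 4 && 3*q >= 2*v - 1)) ==> ((w != 5 || 3*pos == m - 9) && (!(pos + w < 6 || m >= -2))))


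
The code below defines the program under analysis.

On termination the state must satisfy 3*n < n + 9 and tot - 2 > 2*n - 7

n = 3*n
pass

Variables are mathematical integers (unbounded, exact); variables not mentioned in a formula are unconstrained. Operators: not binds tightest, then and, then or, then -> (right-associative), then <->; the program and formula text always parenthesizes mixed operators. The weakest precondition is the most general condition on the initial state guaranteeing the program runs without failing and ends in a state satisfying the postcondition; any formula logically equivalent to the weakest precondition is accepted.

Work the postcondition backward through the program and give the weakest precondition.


Working backward. After the program, the postcondition 3*n < n + 9 and tot - 2 > 2*n - 7 must hold; in canonical form it is 2*n < 9 and tot > 2*n - 5.
Before skip: 2*n < 9 and tot > 2*n - 5
Before n := 3*n: 6*n < 9 and tot > 6*n - 5
Answer: WP = 6*n < 9 and tot > 6*n - 5


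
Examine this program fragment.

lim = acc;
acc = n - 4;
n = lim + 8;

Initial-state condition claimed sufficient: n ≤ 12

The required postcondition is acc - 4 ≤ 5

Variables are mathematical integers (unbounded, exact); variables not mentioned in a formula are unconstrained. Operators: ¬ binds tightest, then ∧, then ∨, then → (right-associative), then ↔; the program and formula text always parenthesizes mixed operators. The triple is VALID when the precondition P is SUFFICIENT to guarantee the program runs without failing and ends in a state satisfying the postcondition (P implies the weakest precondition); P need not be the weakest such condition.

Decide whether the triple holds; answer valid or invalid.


Working backward. After the program, the postcondition acc - 4 ≤ 5 must hold; in canonical form it is acc ≤ 9.
Before n := lim + 8: acc ≤ 9
Before acc := n - 4: n ≤ 13
Before lim := acc: n ≤ 13
The weakest precondition is n ≤ 13.
Check whether n ≤ 12 implies it.
Every state satisfying the precondition satisfies the weakest precondition: the implication holds.
Answer: valid


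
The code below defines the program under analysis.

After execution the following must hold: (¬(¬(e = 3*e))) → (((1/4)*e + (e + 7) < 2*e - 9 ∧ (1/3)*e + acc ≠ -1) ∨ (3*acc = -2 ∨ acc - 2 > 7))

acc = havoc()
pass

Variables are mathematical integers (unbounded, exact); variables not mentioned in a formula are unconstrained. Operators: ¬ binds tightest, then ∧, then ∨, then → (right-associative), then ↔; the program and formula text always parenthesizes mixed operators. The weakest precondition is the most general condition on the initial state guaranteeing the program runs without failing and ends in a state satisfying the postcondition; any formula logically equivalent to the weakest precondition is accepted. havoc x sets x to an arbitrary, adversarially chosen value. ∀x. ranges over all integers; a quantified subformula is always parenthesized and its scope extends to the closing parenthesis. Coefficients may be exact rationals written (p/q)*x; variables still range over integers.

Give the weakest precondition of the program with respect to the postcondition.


Working backward. After the program, the postcondition (¬(¬(e = 3*e))) → (((1/4)*e + (e + 7) < 2*e - 9 ∧ (1/3)*e + acc ≠ -1) ∨ (3*acc = -2 ∨ acc - 2 > 7)) must hold; in canonical form it is 2*e = 0 → (((3/4)*e > 16 ∧ acc + (1/3)*e ≠ -1) ∨ 3*acc = -2 ∨ acc > 9).
Before skip: 2*e = 0 → (((3/4)*e > 16 ∧ acc + (1/3)*e ≠ -1) ∨ 3*acc = -2 ∨ acc > 9)
Before havoc acc: ∀acc_1. (2*e = 0 → (((3/4)*e > 16 ∧ acc_1 + (1/3)*e ≠ -1) ∨ 3*acc_1 = -2 ∨ acc_1 > 9))
Answer: WP = ∀acc_1. (2*e = 0 → (((3/4)*e > 16 ∧ acc_1 + (1/3)*e ≠ -1) ∨ 3*acc_1 = -2 ∨ acc_1 > 9))


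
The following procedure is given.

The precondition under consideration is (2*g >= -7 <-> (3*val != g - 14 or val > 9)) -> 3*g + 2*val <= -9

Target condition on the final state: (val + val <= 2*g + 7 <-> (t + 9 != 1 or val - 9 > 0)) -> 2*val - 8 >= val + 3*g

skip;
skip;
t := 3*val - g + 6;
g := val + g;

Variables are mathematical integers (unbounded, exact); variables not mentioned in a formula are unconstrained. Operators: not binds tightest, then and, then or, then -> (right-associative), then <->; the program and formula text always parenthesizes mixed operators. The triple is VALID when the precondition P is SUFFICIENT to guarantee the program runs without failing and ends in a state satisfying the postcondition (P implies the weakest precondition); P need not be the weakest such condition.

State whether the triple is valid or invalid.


Working backward. After the program, the postcondition (val + val <= 2*g + 7 <-> (t + 9 != 1 or val - 9 > 0)) -> 2*val - 8 >= val + 3*g must hold; in canonical form it is (2*val <= 2*g + 7 <-> (t != -8 or val > 9)) -> val >= 3*g + 8.
Before g := val + g: (2*g >= -7 <-> (t != -8 or val > 9)) -> 3*g + 2*val <= -8
Before t := 3*val - g + 6: (2*g >= -7 <-> (3*val != g - 14 or val > 9)) -> 3*g + 2*val <= -8
Before skip: (2*g >= -7 <-> (3*val != g - 14 or val > 9)) -> 3*g + 2*val <= -8
Before skip: (2*g >= -7 <-> (3*val != g - 14 or val > 9)) -> 3*g + 2*val <= -8
The weakest precondition is (2*g >= -7 <-> (3*val != g - 14 or val > 9)) -> 3*g + 2*val <= -8.
Check whether (2*g >= -7 <-> (3*val != g - 14 or val > 9)) -> 3*g + 2*val <= -9 implies it.
Every state satisfying the precondition satisfies the weakest precondition: the implication holds.
Answer: valid


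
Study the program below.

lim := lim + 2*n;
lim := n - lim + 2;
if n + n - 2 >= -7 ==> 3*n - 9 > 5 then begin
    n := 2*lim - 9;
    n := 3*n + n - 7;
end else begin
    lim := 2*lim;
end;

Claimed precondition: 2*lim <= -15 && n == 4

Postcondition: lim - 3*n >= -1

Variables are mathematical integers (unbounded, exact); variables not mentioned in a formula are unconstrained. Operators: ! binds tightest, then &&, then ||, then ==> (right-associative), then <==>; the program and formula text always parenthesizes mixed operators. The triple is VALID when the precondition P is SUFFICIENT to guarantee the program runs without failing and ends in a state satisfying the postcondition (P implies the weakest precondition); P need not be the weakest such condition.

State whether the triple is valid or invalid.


Working backward. After the program, the postcondition lim - 3*n >= -1 must hold; in canonical form it is lim >= 3*n - 1.
Then branch requires 23*lim <= 130; else branch requires 2*lim >= 3*n - 1.
Before the if: ((2*n >= -5 ==> 3*n > 14) ==> 23*lim <= 130) && ((!(2*n >= -5 ==> 3*n > 14)) ==> 2*lim >= 3*n - 1)
Before lim := n - lim + 2: ((2*n >= -5 ==> 3*n > 14) ==> 23*n <= 23*lim + 84) && ((!(2*n >= -5 ==> 3*n > 14)) ==> 2*lim + n <= 5)
Before lim := lim + 2*n: ((2*n >= -5 ==> 3*n > 14) ==> 23*lim + 23*n >= -84) && ((!(2*n >= -5 ==> 3*n > 14)) ==> 2*lim + 5*n <= 5)
The weakest precondition is ((2*n >= -5 ==> 3*n > 14) ==> 23*lim + 23*n >= -84) && ((!(2*n >= -5 ==> 3*n > 14)) ==> 2*lim + 5*n <= 5).
Check whether 2*lim <= -15 && n == 4 implies it.
Every state satisfying the precondition satisfies the weakest precondition: the implication holds.
Answer: valid


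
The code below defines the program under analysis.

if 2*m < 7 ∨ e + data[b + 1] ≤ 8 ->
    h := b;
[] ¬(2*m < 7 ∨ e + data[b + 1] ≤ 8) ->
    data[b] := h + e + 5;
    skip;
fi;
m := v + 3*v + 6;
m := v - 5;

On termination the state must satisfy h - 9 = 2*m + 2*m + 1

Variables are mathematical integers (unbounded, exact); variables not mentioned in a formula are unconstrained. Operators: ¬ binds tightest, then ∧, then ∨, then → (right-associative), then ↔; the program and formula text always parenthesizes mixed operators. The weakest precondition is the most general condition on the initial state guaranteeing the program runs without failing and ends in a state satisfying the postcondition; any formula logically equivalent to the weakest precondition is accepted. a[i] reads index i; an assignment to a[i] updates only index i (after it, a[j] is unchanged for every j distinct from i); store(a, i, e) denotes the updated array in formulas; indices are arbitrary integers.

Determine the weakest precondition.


Working backward. After the program, the postcondition h - 9 = 2*m + 2*m + 1 must hold; in canonical form it is h = 4*m + 10.
Before m := v - 5: h = 4*v - 10
Before m := v + 3*v + 6: h = 4*v - 10
Then branch requires b = 4*v - 10; else branch requires h = 4*v - 10.
Before the if: ((2*m < 7 ∨ data[b + 1] + e ≤ 8) → b = 4*v - 10) ∧ ((¬(2*m < 7 ∨ data[b + 1] + e ≤ 8)) → h = 4*v - 10)
Answer: WP = ((2*m < 7 ∨ data[b + 1] + e ≤ 8) → b = 4*v - 10) ∧ ((¬(2*m < 7 ∨ data[b + 1] + e ≤ 8)) → h = 4*v - 10)


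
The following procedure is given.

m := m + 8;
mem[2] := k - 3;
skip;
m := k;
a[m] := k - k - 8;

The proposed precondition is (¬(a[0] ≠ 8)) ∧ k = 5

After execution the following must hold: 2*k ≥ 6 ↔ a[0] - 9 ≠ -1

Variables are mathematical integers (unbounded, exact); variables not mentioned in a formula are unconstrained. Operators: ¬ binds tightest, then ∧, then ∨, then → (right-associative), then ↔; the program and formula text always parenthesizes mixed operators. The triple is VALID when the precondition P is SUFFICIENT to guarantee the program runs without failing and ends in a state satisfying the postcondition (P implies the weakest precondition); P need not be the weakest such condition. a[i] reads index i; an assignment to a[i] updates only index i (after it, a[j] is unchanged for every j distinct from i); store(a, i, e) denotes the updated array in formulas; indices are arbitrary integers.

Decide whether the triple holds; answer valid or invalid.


Working backward. After the program, the postcondition 2*k ≥ 6 ↔ a[0] - 9 ≠ -1 must hold; in canonical form it is 2*k ≥ 6 ↔ a[0] ≠ 8.
Before a[m] := k - k - 8: 2*k ≥ 6 ↔ store(a, m, -8)[0] ≠ 8
Before m := k: 2*k ≥ 6 ↔ store(a, k, -8)[0] ≠ 8
Before skip: 2*k ≥ 6 ↔ store(a, k, -8)[0] ≠ 8
Before mem[2] := k - 3: 2*k ≥ 6 ↔ store(a, k, -8)[0] ≠ 8
Before m := m + 8: 2*k ≥ 6 ↔ store(a, k, -8)[0] ≠ 8
The weakest precondition is 2*k ≥ 6 ↔ store(a, k, -8)[0] ≠ 8.
Check whether (¬(a[0] ≠ 8)) ∧ k = 5 implies it.
Countermodel: at the initial state a = {[0] = 8, [5] = 8, elsewhere 8}, k = 5, the precondition holds but the weakest precondition fails.
Answer: invalid


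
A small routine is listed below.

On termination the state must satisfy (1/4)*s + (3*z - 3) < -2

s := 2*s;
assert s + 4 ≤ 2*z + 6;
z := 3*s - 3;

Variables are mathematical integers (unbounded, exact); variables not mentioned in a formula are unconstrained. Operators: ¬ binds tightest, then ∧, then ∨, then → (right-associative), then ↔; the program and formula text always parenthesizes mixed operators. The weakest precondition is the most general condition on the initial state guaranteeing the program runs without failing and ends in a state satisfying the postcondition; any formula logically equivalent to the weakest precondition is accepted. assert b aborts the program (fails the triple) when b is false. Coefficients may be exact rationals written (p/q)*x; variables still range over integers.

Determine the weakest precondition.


Working backward. After the program, the postcondition (1/4)*s + (3*z - 3) < -2 must hold; in canonical form it is (1/4)*s + 3*z < 1.
Before z := 3*s - 3: (37/4)*s < 10
Before assert s + 4 ≤ 2*z + 6: s ≤ 2*z + 2 ∧ (37/4)*s < 10
Before s := 2*s: 2*s ≤ 2*z + 2 ∧ (37/2)*s < 10
Answer: WP = 2*s ≤ 2*z + 2 ∧ (37/2)*s < 10


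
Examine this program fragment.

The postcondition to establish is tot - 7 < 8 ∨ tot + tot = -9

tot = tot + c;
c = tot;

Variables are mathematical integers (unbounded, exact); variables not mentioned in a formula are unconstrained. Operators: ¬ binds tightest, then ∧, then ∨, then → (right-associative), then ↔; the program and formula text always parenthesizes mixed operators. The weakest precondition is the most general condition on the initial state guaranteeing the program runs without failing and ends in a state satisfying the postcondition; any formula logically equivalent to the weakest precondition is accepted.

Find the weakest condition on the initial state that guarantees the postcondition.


Working backward. After the program, the postcondition tot - 7 < 8 ∨ tot + tot = -9 must hold; in canonical form it is tot < 15 ∨ 2*tot = -9.
Before c := tot: tot < 15 ∨ 2*tot = -9
Before tot := tot + c: c + tot < 15 ∨ 2*c + 2*tot = -9
Answer: WP = c + tot < 15 ∨ 2*c + 2*tot = -9


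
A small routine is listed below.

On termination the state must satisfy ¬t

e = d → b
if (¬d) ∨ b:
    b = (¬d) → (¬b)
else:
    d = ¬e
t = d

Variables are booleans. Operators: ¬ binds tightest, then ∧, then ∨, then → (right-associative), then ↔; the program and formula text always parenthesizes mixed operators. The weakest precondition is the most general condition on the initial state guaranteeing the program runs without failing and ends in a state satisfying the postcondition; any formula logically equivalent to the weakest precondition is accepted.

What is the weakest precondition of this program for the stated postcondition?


Working backward. After the program, ¬t must hold.
Before t := d: ¬d
Then branch requires ¬d; else branch requires e.
Before the if: (((¬d) ∨ b) → (¬d)) ∧ ((¬((¬d) ∨ b)) → e)
Before e := d → b: (((¬d) ∨ b) → (¬d)) ∧ ((¬((¬d) ∨ b)) → (d → b))
Answer: WP = (((¬d) ∨ b) → (¬d)) ∧ ((¬((¬d) ∨ b)) → (d → b))


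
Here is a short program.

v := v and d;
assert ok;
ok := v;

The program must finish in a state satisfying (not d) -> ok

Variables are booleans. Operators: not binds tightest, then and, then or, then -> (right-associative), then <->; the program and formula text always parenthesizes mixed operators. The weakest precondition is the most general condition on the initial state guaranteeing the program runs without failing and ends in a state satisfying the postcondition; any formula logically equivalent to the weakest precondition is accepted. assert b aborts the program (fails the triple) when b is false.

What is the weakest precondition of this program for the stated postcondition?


Working backward. After the program, (not d) -> ok must hold.
Before ok := v: (not d) -> v
Before assert ok: ok and ((not d) -> v)
Before v := v and d: ok and ((not d) -> (v and d))
Answer: WP = ok and ((not d) -> (v and d))


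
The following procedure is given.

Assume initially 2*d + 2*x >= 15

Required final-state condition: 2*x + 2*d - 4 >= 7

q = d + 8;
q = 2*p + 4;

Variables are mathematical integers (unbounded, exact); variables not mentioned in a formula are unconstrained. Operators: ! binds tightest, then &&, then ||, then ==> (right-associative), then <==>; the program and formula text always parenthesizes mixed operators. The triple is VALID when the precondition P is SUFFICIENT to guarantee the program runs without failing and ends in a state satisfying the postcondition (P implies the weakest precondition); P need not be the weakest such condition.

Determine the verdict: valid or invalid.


Working backward. After the program, the postcondition 2*x + 2*d - 4 >= 7 must hold; in canonical form it is 2*d + 2*x >= 11.
Before q := 2*p + 4: 2*d + 2*x >= 11
Before q := d + 8: 2*d + 2*x >= 11
The weakest precondition is 2*d + 2*x >= 11.
Check whether 2*d + 2*x >= 15 implies it.
Every state satisfying the precondition satisfies the weakest precondition: the implication holds.
Answer: valid


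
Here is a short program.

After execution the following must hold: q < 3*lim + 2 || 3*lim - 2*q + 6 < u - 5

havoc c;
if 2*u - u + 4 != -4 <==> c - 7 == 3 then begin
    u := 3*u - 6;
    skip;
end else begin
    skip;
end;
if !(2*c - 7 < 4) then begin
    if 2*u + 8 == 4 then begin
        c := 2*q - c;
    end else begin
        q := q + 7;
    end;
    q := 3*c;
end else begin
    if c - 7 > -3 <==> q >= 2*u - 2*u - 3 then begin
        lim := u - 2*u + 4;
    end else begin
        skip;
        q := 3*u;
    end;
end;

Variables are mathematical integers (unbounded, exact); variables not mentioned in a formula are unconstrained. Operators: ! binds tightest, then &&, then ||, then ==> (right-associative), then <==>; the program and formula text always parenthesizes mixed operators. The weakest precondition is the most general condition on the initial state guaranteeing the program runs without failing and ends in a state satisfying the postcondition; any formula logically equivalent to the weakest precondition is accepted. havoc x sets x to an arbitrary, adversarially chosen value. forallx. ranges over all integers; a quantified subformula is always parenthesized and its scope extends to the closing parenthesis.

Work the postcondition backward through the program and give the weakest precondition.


Working backward. After the program, the postcondition q < 3*lim + 2 || 3*lim - 2*q + 6 < u - 5 must hold; in canonical form it is q < 3*lim + 2 || 3*lim < 2*q + u - 11.
Then branch requires (2*u == -4 ==> (6*q < 3*c + 3*lim + 2 || 6*c + 3*lim < 12*q + u - 11)) && ((!(2*u == -4)) ==> (3*c < 3*lim + 2 || 3*lim < 6*c + u - 11)); else branch requires ((c > 4 <==> q >= -3) ==> (q + 3*u < 14 || 2*q + 4*u > 23)) && ((!(c > 4 <==> q >= -3)) ==> (3*u < 3*lim + 2 || 3*lim < 7*u - 11)).
Before the if: ((!(2*c < 11)) ==> ((2*u == -4 ==> (6*q < 3*c + 3*lim + 2 || 6*c + 3*lim < 12*q + u - 11)) && ((!(2*u == -4)) ==> (3*c < 3*lim + 2 || 3*lim < 6*c + u - 11)))) && (2*c < 11 ==> (((c > 4 <==> q >= -3) ==> (q + 3*u < 14 || 2*q + 4*u > 23)) && ((!(c > 4 <==> q >= -3)) ==> (3*u < 3*lim + 2 || 3*lim < 7*u - 11))))
Then branch requires ((!(2*c < 11)) ==> ((6*u == 8 ==> (6*q < 3*c + 3*lim + 2 || 6*c + 3*lim < 12*q + 3*u - 17)) && ((!(6*u == 8)) ==> (3*c < 3*lim + 2 || 3*lim < 6*c + 3*u - 17)))) && (2*c < 11 ==> (((c > 4 <==> q >= -3) ==> (q + 9*u < 32 || 2*q + 12*u > 47)) && ((!(c > 4 <==> q >= -3)) ==> (9*u < 3*lim + 20 || 3*lim < 21*u - 53)))); else branch requires ((!(2*c < 11)) ==> ((2*u == -4 ==> (6*q < 3*c + 3*lim + 2 || 6*c + 3*lim < 12*q + u - 11)) && ((!(2*u == -4)) ==> (3*c < 3*lim + 2 || 3*lim < 6*c + u - 11)))) && (2*c < 11 ==> (((c > 4 <==> q >= -3) ==> (q + 3*u < 14 || 2*q + 4*u > 23)) && ((!(c > 4 <==> q >= -3)) ==> (3*u < 3*lim + 2 || 3*lim < 7*u - 11)))).
Before the if: ((u != -8 <==> c == 10) ==> (((!(2*c < 11)) ==> ((6*u == 8 ==> (6*q < 3*c + 3*lim + 2 || 6*c + 3*lim < 12*q + 3*u - 17)) && ((!(6*u == 8)) ==> (3*c < 3*lim + 2 || 3*lim < 6*c + 3*u - 17)))) && (2*c < 11 ==> (((c > 4 <==> q >= -3) ==> (q + 9*u < 32 || 2*q + 12*u > 47)) && ((!(c > 4 <==> q >= -3)) ==> (9*u < 3*lim + 20 || 3*lim < 21*u - 53)))))) && ((!(u != -8 <==> c == 10)) ==> (((!(2*c < 11)) ==> ((2*u == -4 ==> (6*q < 3*c + 3*lim + 2 || 6*c + 3*lim < 12*q + u - 11)) && ((!(2*u == -4)) ==> (3*c < 3*lim + 2 || 3*lim < 6*c + u - 11)))) && (2*c < 11 ==> (((c > 4 <==> q >= -3) ==> (q + 3*u < 14 || 2*q + 4*u > 23)) && ((!(c > 4 <==> q >= -3)) ==> (3*u < 3*lim + 2 || 3*lim < 7*u - 11))))))
Before havoc c: forall c_1. (((u != -8 <==> c_1 == 10) ==> (((!(2*c_1 < 11)) ==> ((6*u == 8 ==> (6*q < 3*c_1 + 3*lim + 2 || 6*c_1 + 3*lim < 12*q + 3*u - 17)) && ((!(6*u == 8)) ==> (3*c_1 < 3*lim + 2 || 3*lim < 6*c_1 + 3*u - 17)))) && (2*c_1 < 11 ==> (((c_1 > 4 <==> q >= -3) ==> (q + 9*u < 32 || 2*q + 12*u > 47)) && ((!(c_1 > 4 <==> q >= -3)) ==> (9*u < 3*lim + 20 || 3*lim < 21*u - 53)))))) && ((!(u != -8 <==> c_1 == 10)) ==> (((!(2*c_1 < 11)) ==> ((2*u == -4 ==> (6*q < 3*c_1 + 3*lim + 2 || 6*c_1 + 3*lim < 12*q + u - 11)) && ((!(2*u == -4)) ==> (3*c_1 < 3*lim + 2 || 3*lim < 6*c_1 + u - 11)))) && (2*c_1 < 11 ==> (((c_1 > 4 <==> q >= -3) ==> (q + 3*u < 14 || 2*q + 4*u > 23)) && ((!(c_1 > 4 <==> q >= -3)) ==> (3*u < 3*lim + 2 || 3*lim < 7*u - 11)))))))
Answer: WP = forall c_1. (((u != -8 <==> c_1 == 10) ==> (((!(2*c_1 < 11)) ==> ((6*u == 8 ==> (6*q < 3*c_1 + 3*lim + 2 || 6*c_1 + 3*lim < 12*q + 3*u - 17)) && ((!(6*u == 8)) ==> (3*c_1 < 3*lim + 2 || 3*lim < 6*c_1 + 3*u - 17)))) && (2*c_1 < 11 ==> (((c_1 > 4 <==> q >= -3) ==> (q + 9*u < 32 || 2*q + 12*u > 47)) && ((!(c_1 > 4 <==> q >= -3)) ==> (9*u < 3*lim + 20 || 3*lim < 21*u - 53)))))) && ((!(u != -8 <==> c_1 == 10)) ==> (((!(2*c_1 < 11)) ==> ((2*u == -4 ==> (6*q < 3*c_1 + 3*lim + 2 || 6*c_1 + 3*lim < 12*q + u - 11)) && ((!(2*u == -4)) ==> (3*c_1 < 3*lim + 2 || 3*lim < 6*c_1 + u - 11)))) && (2*c_1 < 11 ==> (((c_1 > 4 <==> q >= -3) ==> (q + 3*u < 14 || 2*q + 4*u > 23)) && ((!(c_1 > 4 <==> q >= -3)) ==> (3*u < 3*lim + 2 || 3*lim < 7*u - 11)))))))


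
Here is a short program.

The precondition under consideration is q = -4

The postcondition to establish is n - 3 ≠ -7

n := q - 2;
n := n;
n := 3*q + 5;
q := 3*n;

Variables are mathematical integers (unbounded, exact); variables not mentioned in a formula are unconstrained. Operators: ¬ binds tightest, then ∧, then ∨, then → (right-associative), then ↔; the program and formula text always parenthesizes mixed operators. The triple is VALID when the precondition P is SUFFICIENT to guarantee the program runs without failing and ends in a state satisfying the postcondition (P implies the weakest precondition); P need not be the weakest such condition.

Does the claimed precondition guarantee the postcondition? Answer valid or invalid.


Working backward. After the program, the postcondition n - 3 ≠ -7 must hold; in canonical form it is n ≠ -4.
Before q := 3*n: n ≠ -4
Before n := 3*q + 5: 3*q ≠ -9
Before n := n: 3*q ≠ -9
Before n := q - 2: 3*q ≠ -9
The weakest precondition is 3*q ≠ -9.
Check whether q = -4 implies it.
Every state satisfying the precondition satisfies the weakest precondition: the implication holds.
Answer: valid


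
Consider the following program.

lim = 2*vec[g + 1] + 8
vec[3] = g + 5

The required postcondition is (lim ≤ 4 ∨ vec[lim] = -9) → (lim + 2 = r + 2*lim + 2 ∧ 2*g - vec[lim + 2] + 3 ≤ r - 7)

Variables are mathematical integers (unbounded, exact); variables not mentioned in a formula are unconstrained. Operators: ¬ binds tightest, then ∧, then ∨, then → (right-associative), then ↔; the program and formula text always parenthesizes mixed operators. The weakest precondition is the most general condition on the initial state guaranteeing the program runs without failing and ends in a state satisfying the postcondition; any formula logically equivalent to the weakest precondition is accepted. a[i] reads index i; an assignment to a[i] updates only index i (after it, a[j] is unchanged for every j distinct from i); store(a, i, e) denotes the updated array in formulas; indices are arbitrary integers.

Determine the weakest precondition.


Working backward. After the program, the postcondition (lim ≤ 4 ∨ vec[lim] = -9) → (lim + 2 = r + 2*lim + 2 ∧ 2*g - vec[lim + 2] + 3 ≤ r - 7) must hold; in canonical form it is (lim ≤ 4 ∨ vec[lim] = -9) → (lim + r = 0 ∧ 2*g ≤ vec[lim + 2] + r - 10).
Before vec[3] := g + 5: (lim ≤ 4 ∨ store(vec, 3, g + 5)[lim] = -9) → (lim + r = 0 ∧ 2*g ≤ store(vec, 3, g + 5)[lim + 2] + r - 10)
Before lim := 2*vec[g + 1] + 8: (2*vec[g + 1] ≤ -4 ∨ store(vec, 3, g + 5)[2*vec[g + 1] + 8] = -9) → (2*vec[g + 1] + r = -8 ∧ 2*g ≤ store(vec, 3, g + 5)[2*vec[g + 1] + 10] + r - 10)
Answer: WP = (2*vec[g + 1] ≤ -4 ∨ store(vec, 3, g + 5)[2*vec[g + 1] + 8] = -9) → (2*vec[g + 1] + r = -8 ∧ 2*g ≤ store(vec, 3, g + 5)[2*vec[g + 1] + 10] + r - 10)
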